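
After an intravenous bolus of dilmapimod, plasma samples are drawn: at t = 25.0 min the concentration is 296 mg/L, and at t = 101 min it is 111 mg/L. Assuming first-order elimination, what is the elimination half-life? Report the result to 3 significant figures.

k = ln(C₁/C₂) / (t₂ − t₁) = ln(296/111) / (101 − 25.0)
  = 0.9808 / 76.00 = 0.01291 min⁻¹
t½ = ln 2 / k = ln 2 / 0.01291 ≈ 53.7 minutes

53.7 minutes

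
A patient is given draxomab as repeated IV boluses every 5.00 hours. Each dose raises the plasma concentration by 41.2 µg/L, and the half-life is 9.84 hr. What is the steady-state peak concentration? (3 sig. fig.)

k = ln 2 / 9.84 = 0.07044 hr⁻¹
Fraction remaining after one interval: e^(−kτ) = e^(−0.07044 × 5.00) = 0.7031
R = 1 / (1 − 0.7031) = 3.369
Css,max = 41.2 × 3.369 ≈ 139 µg/L

139 µg/L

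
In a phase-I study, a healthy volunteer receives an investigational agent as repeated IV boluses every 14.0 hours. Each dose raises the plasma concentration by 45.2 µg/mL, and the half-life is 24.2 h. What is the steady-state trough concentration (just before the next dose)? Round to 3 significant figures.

91.6 µg/mL

k = ln 2 / 24.2 = 0.02864 h⁻¹
Fraction remaining after one interval: e^(−kτ) = e^(−0.02864 × 14.0) = 0.6697
R = 1 / (1 − 0.6697) = 3.027
Css,max = 45.2 × 3.027 = 136.8 µg/mL
Css,min = Css,max × e^(−kτ) = 136.8 × 0.6697 ≈ 91.6 µg/mL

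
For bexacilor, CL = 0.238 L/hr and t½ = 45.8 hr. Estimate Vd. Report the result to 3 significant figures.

k = ln 2 / t½ = ln 2 / 45.8 = 0.01513 hr⁻¹
V = CL / k = 0.238 / 0.01513 ≈ 15.7 L

15.7 L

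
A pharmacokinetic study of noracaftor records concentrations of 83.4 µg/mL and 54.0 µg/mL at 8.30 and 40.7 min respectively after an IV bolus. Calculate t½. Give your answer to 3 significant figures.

k = ln(C₁/C₂) / (t₂ − t₁) = ln(83.4/54.0) / (40.7 − 8.30)
  = 0.4347 / 32.40 = 0.01342 min⁻¹
t½ = ln 2 / k = ln 2 / 0.01342 ≈ 51.7 minutes

51.7 minutes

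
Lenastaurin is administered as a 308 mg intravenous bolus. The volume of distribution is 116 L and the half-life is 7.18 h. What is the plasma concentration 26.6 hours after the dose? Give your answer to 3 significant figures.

0.204 mg/L

C₀ = dose / V = 308 / 116 = 2.655 mg/L
k = ln 2 / 7.18 = 0.09654 h⁻¹
C(t) = C₀ e^(−kt) = 2.655 × e^(−0.09654 × 26.6) = 2.655 × e^(−2.568) = 2.655 × 0.07669 ≈ 0.204 mg/L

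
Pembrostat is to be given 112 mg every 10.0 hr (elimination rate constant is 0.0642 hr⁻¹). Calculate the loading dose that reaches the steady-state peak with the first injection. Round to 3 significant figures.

236 mg

Accumulation ratio R = 1 / (1 − e^(−kτ)) = 1 / (1 − e^(−0.06420×10.0)) = 1 / (1 − 0.5262) = 2.111
Loading dose = maintenance dose × R = 112 × 2.111 ≈ 236 mg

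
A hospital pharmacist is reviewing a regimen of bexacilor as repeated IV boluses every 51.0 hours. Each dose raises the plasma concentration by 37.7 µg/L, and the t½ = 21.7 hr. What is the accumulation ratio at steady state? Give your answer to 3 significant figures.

1.24

k = ln 2 / 21.7 = 0.03194 hr⁻¹
Fraction remaining after one interval: e^(−kτ) = e^(−0.03194 × 51.0) = 0.1961
R = 1 / (1 − 0.1961) = 1 / 0.8039 ≈ 1.24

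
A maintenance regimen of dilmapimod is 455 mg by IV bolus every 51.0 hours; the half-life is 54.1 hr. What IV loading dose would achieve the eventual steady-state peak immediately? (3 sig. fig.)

k = ln 2 / 54.1 = 0.01281 hr⁻¹
Accumulation ratio R = 1 / (1 − e^(−kτ)) = 1 / (1 − e^(−0.01281×51.0)) = 1 / (1 − 0.5203) = 2.084
Loading dose = maintenance dose × R = 455 × 2.084 ≈ 948 mg

948 mg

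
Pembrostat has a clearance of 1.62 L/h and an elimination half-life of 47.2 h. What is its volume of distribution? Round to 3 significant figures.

110 L

k = ln 2 / t½ = ln 2 / 47.2 = 0.01469 h⁻¹
V = CL / k = 1.62 / 0.01469 ≈ 110 L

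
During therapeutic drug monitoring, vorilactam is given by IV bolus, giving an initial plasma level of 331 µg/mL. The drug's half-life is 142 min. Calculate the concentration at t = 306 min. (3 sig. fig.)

k = ln 2 / 142 = 0.004881 min⁻¹
306 min is 2.155 half-lives, so C = 331 × (1/2)^2.155 = 331 × 0.2245 ≈ 74.3 µg/mL

74.3 µg/mL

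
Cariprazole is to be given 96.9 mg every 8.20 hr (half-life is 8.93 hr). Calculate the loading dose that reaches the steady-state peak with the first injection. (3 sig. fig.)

k = ln 2 / 8.93 = 0.07762 hr⁻¹
Accumulation ratio R = 1 / (1 − e^(−kτ)) = 1 / (1 − e^(−0.07762×8.20)) = 1 / (1 − 0.5291) = 2.124
Loading dose = maintenance dose × R = 96.9 × 2.124 ≈ 206 mg

206 mg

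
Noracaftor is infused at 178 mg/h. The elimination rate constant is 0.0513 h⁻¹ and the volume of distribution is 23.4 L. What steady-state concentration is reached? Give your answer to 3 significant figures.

148 mg/L

CL = k · V = 0.0513 × 23.4 = 1.200 L/h
Css = rate / CL = 178 / 1.200 ≈ 148 mg/L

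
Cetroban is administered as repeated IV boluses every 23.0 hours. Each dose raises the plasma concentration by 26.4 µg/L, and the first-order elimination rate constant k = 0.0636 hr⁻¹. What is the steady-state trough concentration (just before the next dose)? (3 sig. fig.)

7.96 µg/L

Fraction remaining after one interval: e^(−kτ) = e^(−0.06360 × 23.0) = 0.2316
R = 1 / (1 − 0.2316) = 1.301
Css,max = 26.4 × 1.301 = 34.36 µg/L
Css,min = Css,max × e^(−kτ) = 34.36 × 0.2316 ≈ 7.96 µg/L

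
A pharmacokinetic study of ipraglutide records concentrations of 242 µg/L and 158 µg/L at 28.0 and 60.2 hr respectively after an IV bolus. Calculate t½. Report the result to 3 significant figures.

k = ln(C₁/C₂) / (t₂ − t₁) = ln(242/158) / (60.2 − 28.0)
  = 0.4263 / 32.20 = 0.01324 hr⁻¹
t½ = ln 2 / k = ln 2 / 0.01324 ≈ 52.4 hours

52.4 hours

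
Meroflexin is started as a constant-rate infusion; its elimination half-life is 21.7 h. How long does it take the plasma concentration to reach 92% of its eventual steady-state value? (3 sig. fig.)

79.1 hours

k = ln 2 / 21.7 = 0.03194 h⁻¹
f = 1 − e^(−kt)  ⇒  t = −ln(1 − f) / k
t = −ln(1 − 0.92) / 0.03194 = 2.526 / 0.03194 ≈ 79.1 hours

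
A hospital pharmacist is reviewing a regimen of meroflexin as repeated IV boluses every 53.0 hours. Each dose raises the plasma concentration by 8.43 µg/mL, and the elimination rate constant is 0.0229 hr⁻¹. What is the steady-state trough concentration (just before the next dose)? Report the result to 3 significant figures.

Fraction remaining after one interval: e^(−kτ) = e^(−0.02290 × 53.0) = 0.2971
R = 1 / (1 − 0.2971) = 1.423
Css,max = 8.43 × 1.423 = 11.99 µg/mL
Css,min = Css,max × e^(−kτ) = 11.99 × 0.2971 ≈ 3.56 µg/mL

3.56 µg/mL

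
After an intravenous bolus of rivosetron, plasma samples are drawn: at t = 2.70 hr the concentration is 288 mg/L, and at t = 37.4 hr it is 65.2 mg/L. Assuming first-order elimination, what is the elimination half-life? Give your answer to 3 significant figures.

16.2 hours

k = ln(C₁/C₂) / (t₂ − t₁) = ln(288/65.2) / (37.4 − 2.70)
  = 1.486 / 34.70 = 0.04281 hr⁻¹
t½ = ln 2 / k = ln 2 / 0.04281 ≈ 16.2 hours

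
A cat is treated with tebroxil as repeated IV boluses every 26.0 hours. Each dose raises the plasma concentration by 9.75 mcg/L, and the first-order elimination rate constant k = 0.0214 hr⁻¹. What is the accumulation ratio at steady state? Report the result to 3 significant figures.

Fraction remaining after one interval: e^(−kτ) = e^(−0.02140 × 26.0) = 0.5733
R = 1 / (1 − 0.5733) = 1 / 0.4267 ≈ 2.34

2.34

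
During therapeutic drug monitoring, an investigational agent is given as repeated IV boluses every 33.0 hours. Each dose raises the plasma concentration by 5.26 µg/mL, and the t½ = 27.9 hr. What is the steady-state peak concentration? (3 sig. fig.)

9.40 µg/mL

k = ln 2 / 27.9 = 0.02484 hr⁻¹
Fraction remaining after one interval: e^(−kτ) = e^(−0.02484 × 33.0) = 0.4405
R = 1 / (1 − 0.4405) = 1.787
Css,max = 5.26 × 1.787 ≈ 9.40 µg/mL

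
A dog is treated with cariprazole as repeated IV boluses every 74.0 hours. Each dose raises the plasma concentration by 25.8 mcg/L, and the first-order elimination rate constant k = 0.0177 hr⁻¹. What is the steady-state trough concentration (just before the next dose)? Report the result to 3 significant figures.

Fraction remaining after one interval: e^(−kτ) = e^(−0.01770 × 74.0) = 0.2699
R = 1 / (1 − 0.2699) = 1.370
Css,max = 25.8 × 1.370 = 35.34 mcg/L
Css,min = Css,max × e^(−kτ) = 35.34 × 0.2699 ≈ 9.54 mcg/L

9.54 mcg/L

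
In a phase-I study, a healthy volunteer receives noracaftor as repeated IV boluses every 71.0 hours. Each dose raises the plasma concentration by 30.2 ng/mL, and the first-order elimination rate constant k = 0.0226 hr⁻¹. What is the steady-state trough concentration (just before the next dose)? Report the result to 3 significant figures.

7.60 ng/mL

Fraction remaining after one interval: e^(−kτ) = e^(−0.02260 × 71.0) = 0.2010
R = 1 / (1 − 0.2010) = 1.252
Css,max = 30.2 × 1.252 = 37.80 ng/mL
Css,min = Css,max × e^(−kτ) = 37.80 × 0.2010 ≈ 7.60 ng/mL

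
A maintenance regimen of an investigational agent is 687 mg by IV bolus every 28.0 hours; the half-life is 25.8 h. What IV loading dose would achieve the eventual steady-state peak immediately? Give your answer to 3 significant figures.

k = ln 2 / 25.8 = 0.02687 h⁻¹
Accumulation ratio R = 1 / (1 − e^(−kτ)) = 1 / (1 − e^(−0.02687×28.0)) = 1 / (1 − 0.4713) = 1.891
Loading dose = maintenance dose × R = 687 × 1.891 ≈ 1300 mg

1300 mg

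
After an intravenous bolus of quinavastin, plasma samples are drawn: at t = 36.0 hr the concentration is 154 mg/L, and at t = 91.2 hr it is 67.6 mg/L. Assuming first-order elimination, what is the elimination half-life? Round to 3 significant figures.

k = ln(C₁/C₂) / (t₂ − t₁) = ln(154/67.6) / (91.2 − 36.0)
  = 0.8233 / 55.20 = 0.01492 hr⁻¹
t½ = ln 2 / k = ln 2 / 0.01492 ≈ 46.5 hours

46.5 hours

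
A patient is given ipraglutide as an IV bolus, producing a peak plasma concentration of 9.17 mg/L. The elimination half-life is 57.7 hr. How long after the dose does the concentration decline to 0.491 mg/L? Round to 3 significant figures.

244 hours

k = ln 2 / 57.7 = 0.01201 hr⁻¹
C(t) = C₀ e^(−kt)  ⇒  t = ln(C₀/C) / k
t = ln(9.17/0.491) / 0.01201 = 2.927 / 0.01201 ≈ 244 hours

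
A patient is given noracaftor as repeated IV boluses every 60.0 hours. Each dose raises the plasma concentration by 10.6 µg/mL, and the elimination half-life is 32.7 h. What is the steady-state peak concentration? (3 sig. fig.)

14.7 µg/mL

k = ln 2 / 32.7 = 0.02120 h⁻¹
Fraction remaining after one interval: e^(−kτ) = e^(−0.02120 × 60.0) = 0.2803
R = 1 / (1 − 0.2803) = 1.390
Css,max = 10.6 × 1.390 ≈ 14.7 µg/mL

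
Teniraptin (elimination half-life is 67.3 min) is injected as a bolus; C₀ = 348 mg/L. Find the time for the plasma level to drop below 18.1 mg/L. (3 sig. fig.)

287 minutes

k = ln 2 / 67.3 = 0.01030 min⁻¹
C(t) = C₀ e^(−kt)  ⇒  t = ln(C₀/C) / k
t = ln(348/18.1) / 0.01030 = 2.956 / 0.01030 ≈ 287 minutes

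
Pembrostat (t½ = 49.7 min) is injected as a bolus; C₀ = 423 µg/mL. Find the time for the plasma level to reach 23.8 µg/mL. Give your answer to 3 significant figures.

206 minutes

k = ln 2 / 49.7 = 0.01395 min⁻¹
C(t) = C₀ e^(−kt)  ⇒  t = ln(C₀/C) / k
t = ln(423/23.8) / 0.01395 = 2.878 / 0.01395 ≈ 206 minutes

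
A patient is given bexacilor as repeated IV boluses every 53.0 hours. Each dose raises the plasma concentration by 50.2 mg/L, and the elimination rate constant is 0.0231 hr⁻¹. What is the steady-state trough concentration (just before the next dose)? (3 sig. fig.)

Fraction remaining after one interval: e^(−kτ) = e^(−0.02310 × 53.0) = 0.2940
R = 1 / (1 − 0.2940) = 1.416
Css,max = 50.2 × 1.416 = 71.10 mg/L
Css,min = Css,max × e^(−kτ) = 71.10 × 0.2940 ≈ 20.9 mg/L

20.9 mg/L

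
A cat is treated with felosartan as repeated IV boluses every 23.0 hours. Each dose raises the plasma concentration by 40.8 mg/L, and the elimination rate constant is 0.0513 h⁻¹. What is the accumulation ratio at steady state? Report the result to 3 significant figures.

Fraction remaining after one interval: e^(−kτ) = e^(−0.05130 × 23.0) = 0.3073
R = 1 / (1 − 0.3073) = 1 / 0.6927 ≈ 1.44

1.44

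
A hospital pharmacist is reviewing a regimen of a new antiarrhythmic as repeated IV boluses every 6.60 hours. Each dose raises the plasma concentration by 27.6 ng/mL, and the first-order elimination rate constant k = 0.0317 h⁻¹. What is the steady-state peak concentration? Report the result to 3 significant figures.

Fraction remaining after one interval: e^(−kτ) = e^(−0.03170 × 6.60) = 0.8112
R = 1 / (1 − 0.8112) = 5.297
Css,max = 27.6 × 5.297 ≈ 146 ng/mL

146 ng/mL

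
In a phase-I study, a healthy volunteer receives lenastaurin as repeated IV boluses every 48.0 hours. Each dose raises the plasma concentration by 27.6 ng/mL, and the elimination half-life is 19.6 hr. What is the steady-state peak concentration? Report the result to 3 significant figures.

k = ln 2 / 19.6 = 0.03536 hr⁻¹
Fraction remaining after one interval: e^(−kτ) = e^(−0.03536 × 48.0) = 0.1831
R = 1 / (1 − 0.1831) = 1.224
Css,max = 27.6 × 1.224 ≈ 33.8 ng/mL

33.8 ng/mL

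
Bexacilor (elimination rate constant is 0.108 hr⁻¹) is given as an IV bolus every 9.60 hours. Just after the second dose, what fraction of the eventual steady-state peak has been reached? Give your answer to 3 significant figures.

f_n = 1 − e^(−nkτ) = 1 − e^(−2 × 0.1080 × 9.60) = 1 − e^(−2.074) = 1 − 0.1257 ≈ 0.874

0.874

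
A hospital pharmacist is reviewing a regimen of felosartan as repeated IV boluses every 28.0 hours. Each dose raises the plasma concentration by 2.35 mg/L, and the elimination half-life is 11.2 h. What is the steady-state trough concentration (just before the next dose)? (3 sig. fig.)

k = ln 2 / 11.2 = 0.06189 h⁻¹
Fraction remaining after one interval: e^(−kτ) = e^(−0.06189 × 28.0) = 0.1768
R = 1 / (1 − 0.1768) = 1.215
Css,max = 2.35 × 1.215 = 2.855 mg/L
Css,min = Css,max × e^(−kτ) = 2.855 × 0.1768 ≈ 0.505 mg/L

0.505 mg/L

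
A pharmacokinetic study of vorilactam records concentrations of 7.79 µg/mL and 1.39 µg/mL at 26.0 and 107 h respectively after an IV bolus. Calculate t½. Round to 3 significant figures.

k = ln(C₁/C₂) / (t₂ − t₁) = ln(7.79/1.39) / (107 − 26.0)
  = 1.724 / 81.00 = 0.02128 h⁻¹
t½ = ln 2 / k = ln 2 / 0.02128 ≈ 32.6 hours

32.6 hours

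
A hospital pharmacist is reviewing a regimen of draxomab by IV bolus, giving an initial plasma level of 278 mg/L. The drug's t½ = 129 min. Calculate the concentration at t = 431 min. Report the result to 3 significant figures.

27.4 mg/L

k = ln 2 / 129 = 0.005373 min⁻¹
C(t) = C₀ e^(−kt) = 278 × e^(−0.005373 × 431) = 278 × e^(−2.316) = 278 × 0.09868 ≈ 27.4 mg/L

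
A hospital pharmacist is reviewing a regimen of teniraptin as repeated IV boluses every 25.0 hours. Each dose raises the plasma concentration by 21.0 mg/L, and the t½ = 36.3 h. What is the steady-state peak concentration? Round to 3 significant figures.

55.3 mg/L

k = ln 2 / 36.3 = 0.01909 h⁻¹
Fraction remaining after one interval: e^(−kτ) = e^(−0.01909 × 25.0) = 0.6204
R = 1 / (1 − 0.6204) = 2.634
Css,max = 21.0 × 2.634 ≈ 55.3 mg/L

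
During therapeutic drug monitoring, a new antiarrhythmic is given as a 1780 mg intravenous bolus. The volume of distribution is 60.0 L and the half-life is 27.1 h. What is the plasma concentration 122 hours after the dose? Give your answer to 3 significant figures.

1.31 µg/mL

C₀ = dose / V = 1780 / 60.0 = 29.67 µg/mL
k = ln 2 / 27.1 = 0.02558 h⁻¹
C(t) = C₀ e^(−kt) = 29.67 × e^(−0.02558 × 122) = 29.67 × e^(−3.120) = 29.67 × 0.04414 ≈ 1.31 µg/mL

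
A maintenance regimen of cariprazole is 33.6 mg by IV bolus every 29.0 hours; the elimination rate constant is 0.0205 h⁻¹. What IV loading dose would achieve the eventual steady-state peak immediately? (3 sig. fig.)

75.0 mg

Accumulation ratio R = 1 / (1 − e^(−kτ)) = 1 / (1 − e^(−0.02050×29.0)) = 1 / (1 − 0.5518) = 2.231
Loading dose = maintenance dose × R = 33.6 × 2.231 ≈ 75.0 mg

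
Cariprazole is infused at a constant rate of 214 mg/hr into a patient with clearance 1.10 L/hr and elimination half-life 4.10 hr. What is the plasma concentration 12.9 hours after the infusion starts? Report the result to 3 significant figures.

173 mg/L

Css = rate / CL = 214 / 1.10 = 194.5 mg/L
k = ln 2 / 4.10 = 0.1691 hr⁻¹
C(t) = Css (1 − e^(−kt)) = 194.5 × (1 − e^(−2.181)) = 194.5 × 0.8871 ≈ 173 mg/L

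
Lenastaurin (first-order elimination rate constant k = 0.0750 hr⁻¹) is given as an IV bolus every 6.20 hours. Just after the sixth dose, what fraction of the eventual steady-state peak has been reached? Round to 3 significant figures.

f_n = 1 − e^(−nkτ) = 1 − e^(−6 × 0.07500 × 6.20) = 1 − e^(−2.790) = 1 − 0.06142 ≈ 0.939

0.939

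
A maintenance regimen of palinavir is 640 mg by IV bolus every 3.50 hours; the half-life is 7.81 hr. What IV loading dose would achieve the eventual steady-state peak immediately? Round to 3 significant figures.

2400 mg

k = ln 2 / 7.81 = 0.08875 hr⁻¹
Accumulation ratio R = 1 / (1 − e^(−kτ)) = 1 / (1 − e^(−0.08875×3.50)) = 1 / (1 − 0.7330) = 3.745
Loading dose = maintenance dose × R = 640 × 3.745 ≈ 2400 mg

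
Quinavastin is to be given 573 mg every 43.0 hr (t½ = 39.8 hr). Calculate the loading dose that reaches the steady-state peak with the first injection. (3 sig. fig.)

k = ln 2 / 39.8 = 0.01742 hr⁻¹
Accumulation ratio R = 1 / (1 − e^(−kτ)) = 1 / (1 − e^(−0.01742×43.0)) = 1 / (1 − 0.4729) = 1.897
Loading dose = maintenance dose × R = 573 × 1.897 ≈ 1090 mg

1090 mg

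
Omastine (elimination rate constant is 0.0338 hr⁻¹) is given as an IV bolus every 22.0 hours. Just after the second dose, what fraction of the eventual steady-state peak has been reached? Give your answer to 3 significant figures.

f_n = 1 − e^(−nkτ) = 1 − e^(−2 × 0.03380 × 22.0) = 1 − e^(−1.487) = 1 − 0.2260 ≈ 0.774

0.774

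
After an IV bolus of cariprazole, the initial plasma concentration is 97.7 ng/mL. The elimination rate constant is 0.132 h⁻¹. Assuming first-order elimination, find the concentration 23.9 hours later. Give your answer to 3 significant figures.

4.17 ng/mL

C(t) = C₀ e^(−kt) = 97.7 × e^(−0.1320 × 23.9) = 97.7 × e^(−3.155) = 97.7 × 0.04265 ≈ 4.17 ng/mL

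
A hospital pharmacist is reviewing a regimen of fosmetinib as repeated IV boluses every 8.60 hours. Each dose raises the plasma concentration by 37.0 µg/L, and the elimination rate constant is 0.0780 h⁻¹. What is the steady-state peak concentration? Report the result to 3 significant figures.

Fraction remaining after one interval: e^(−kτ) = e^(−0.07800 × 8.60) = 0.5113
R = 1 / (1 − 0.5113) = 2.046
Css,max = 37.0 × 2.046 ≈ 75.7 µg/L

75.7 µg/L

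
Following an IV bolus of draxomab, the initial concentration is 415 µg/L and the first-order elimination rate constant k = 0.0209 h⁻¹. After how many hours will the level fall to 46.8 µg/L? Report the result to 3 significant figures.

104 hours

C(t) = C₀ e^(−kt)  ⇒  t = ln(C₀/C) / k
t = ln(415/46.8) / 0.02090 = 2.182 / 0.02090 ≈ 104 hours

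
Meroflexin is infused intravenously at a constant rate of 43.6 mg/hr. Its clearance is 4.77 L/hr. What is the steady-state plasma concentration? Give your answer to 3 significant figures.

9.14 mg/L

Css = infusion rate / CL = 43.6 / 4.77 ≈ 9.14 mg/L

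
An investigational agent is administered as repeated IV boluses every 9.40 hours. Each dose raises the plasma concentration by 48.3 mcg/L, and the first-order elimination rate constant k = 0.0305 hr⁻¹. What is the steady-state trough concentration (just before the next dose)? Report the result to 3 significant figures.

145 mcg/L

Fraction remaining after one interval: e^(−kτ) = e^(−0.03050 × 9.40) = 0.7507
R = 1 / (1 − 0.7507) = 4.012
Css,max = 48.3 × 4.012 = 193.8 mcg/L
Css,min = Css,max × e^(−kτ) = 193.8 × 0.7507 ≈ 145 mcg/L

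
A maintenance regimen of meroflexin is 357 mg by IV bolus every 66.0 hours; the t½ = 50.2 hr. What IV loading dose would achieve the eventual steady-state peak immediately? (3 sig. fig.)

597 mg

k = ln 2 / 50.2 = 0.01381 hr⁻¹
Accumulation ratio R = 1 / (1 − e^(−kτ)) = 1 / (1 − e^(−0.01381×66.0)) = 1 / (1 − 0.4020) = 1.672
Loading dose = maintenance dose × R = 357 × 1.672 ≈ 597 mg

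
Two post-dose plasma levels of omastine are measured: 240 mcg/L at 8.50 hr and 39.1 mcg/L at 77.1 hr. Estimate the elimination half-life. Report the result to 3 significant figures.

26.2 hours

k = ln(C₁/C₂) / (t₂ − t₁) = ln(240/39.1) / (77.1 − 8.50)
  = 1.815 / 68.60 = 0.02645 hr⁻¹
t½ = ln 2 / k = ln 2 / 0.02645 ≈ 26.2 hours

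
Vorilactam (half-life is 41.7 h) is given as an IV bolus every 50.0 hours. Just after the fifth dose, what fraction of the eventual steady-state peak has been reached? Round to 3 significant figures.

k = ln 2 / 41.7 = 0.01662 h⁻¹
f_n = 1 − e^(−nkτ) = 1 − e^(−5 × 0.01662 × 50.0) = 1 − e^(−4.156) = 1 − 0.01568 ≈ 0.984

0.984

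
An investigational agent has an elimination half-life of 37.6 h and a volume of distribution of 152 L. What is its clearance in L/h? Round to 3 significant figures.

2.80 L/h

k = ln 2 / t½ = ln 2 / 37.6 = 0.01843 h⁻¹
CL = k · V = 0.01843 × 152 ≈ 2.80 L/h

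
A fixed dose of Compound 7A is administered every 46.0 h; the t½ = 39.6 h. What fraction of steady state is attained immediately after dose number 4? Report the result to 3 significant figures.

0.960

k = ln 2 / 39.6 = 0.01750 h⁻¹
f_n = 1 − e^(−nkτ) = 1 − e^(−4 × 0.01750 × 46.0) = 1 − e^(−3.221) = 1 − 0.03993 ≈ 0.960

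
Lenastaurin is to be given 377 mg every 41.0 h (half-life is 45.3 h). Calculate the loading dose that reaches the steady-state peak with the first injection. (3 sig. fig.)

k = ln 2 / 45.3 = 0.01530 h⁻¹
Accumulation ratio R = 1 / (1 − e^(−kτ)) = 1 / (1 − e^(−0.01530×41.0)) = 1 / (1 − 0.5340) = 2.146
Loading dose = maintenance dose × R = 377 × 2.146 ≈ 809 mg

809 mg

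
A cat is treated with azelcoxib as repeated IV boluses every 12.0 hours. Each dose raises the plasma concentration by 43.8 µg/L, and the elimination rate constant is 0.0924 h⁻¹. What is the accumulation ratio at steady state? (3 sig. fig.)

Fraction remaining after one interval: e^(−kτ) = e^(−0.09240 × 12.0) = 0.3300
R = 1 / (1 − 0.3300) = 1 / 0.6700 ≈ 1.49

1.49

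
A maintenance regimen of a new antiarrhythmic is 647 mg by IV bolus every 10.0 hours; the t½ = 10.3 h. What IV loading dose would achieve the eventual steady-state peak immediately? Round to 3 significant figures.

k = ln 2 / 10.3 = 0.06730 h⁻¹
Accumulation ratio R = 1 / (1 − e^(−kτ)) = 1 / (1 − e^(−0.06730×10.0)) = 1 / (1 − 0.5102) = 2.042
Loading dose = maintenance dose × R = 647 × 2.042 ≈ 1320 mg

1320 mg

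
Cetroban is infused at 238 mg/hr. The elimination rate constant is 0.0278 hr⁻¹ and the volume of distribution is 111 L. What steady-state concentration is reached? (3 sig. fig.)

77.1 µg/mL

CL = k · V = 0.0278 × 111 = 3.086 L/hr
Css = rate / CL = 238 / 3.086 ≈ 77.1 µg/mL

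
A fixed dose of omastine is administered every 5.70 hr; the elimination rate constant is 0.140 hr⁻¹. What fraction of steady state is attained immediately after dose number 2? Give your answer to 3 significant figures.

f_n = 1 − e^(−nkτ) = 1 − e^(−2 × 0.1400 × 5.70) = 1 − e^(−1.596) = 1 − 0.2027 ≈ 0.797

0.797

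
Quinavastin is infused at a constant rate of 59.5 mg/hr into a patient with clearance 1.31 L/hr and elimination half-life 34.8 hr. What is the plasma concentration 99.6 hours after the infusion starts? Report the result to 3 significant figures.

39.2 mg/L

Css = rate / CL = 59.5 / 1.31 = 45.42 mg/L
k = ln 2 / 34.8 = 0.01992 hr⁻¹
C(t) = Css (1 − e^(−kt)) = 45.42 × (1 − e^(−1.984)) = 45.42 × 0.8625 ≈ 39.2 mg/L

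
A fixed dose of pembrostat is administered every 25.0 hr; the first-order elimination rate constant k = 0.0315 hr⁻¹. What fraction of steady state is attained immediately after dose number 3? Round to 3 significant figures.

0.906

f_n = 1 − e^(−nkτ) = 1 − e^(−3 × 0.03150 × 25.0) = 1 − e^(−2.362) = 1 − 0.09418 ≈ 0.906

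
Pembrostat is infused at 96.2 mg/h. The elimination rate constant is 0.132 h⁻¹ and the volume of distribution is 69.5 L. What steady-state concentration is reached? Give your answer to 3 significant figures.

CL = k · V = 0.132 × 69.5 = 9.174 L/h
Css = rate / CL = 96.2 / 9.174 ≈ 10.5 µg/mL

10.5 µg/mL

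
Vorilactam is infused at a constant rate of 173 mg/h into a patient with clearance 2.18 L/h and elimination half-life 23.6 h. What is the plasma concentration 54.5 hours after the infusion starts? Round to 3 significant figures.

Css = rate / CL = 173 / 2.18 = 79.36 mg/L
k = ln 2 / 23.6 = 0.02937 h⁻¹
C(t) = Css (1 − e^(−kt)) = 79.36 × (1 − e^(−1.601)) = 79.36 × 0.7982 ≈ 63.3 mg/L

63.3 mg/L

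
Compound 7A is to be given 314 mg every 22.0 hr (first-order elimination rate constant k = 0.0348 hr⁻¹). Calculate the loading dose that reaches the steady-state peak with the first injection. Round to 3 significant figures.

587 mg

Accumulation ratio R = 1 / (1 − e^(−kτ)) = 1 / (1 − e^(−0.03480×22.0)) = 1 / (1 − 0.4651) = 1.869
Loading dose = maintenance dose × R = 314 × 1.869 ≈ 587 mg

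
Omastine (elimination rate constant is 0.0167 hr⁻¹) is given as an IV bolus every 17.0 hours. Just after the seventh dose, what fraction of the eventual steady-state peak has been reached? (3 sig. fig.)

0.863

f_n = 1 − e^(−nkτ) = 1 − e^(−7 × 0.01670 × 17.0) = 1 − e^(−1.987) = 1 − 0.1371 ≈ 0.863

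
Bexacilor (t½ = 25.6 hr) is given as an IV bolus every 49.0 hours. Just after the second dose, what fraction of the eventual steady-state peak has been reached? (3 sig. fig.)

k = ln 2 / 25.6 = 0.02708 hr⁻¹
f_n = 1 − e^(−nkτ) = 1 − e^(−2 × 0.02708 × 49.0) = 1 − e^(−2.653) = 1 − 0.07041 ≈ 0.930

0.930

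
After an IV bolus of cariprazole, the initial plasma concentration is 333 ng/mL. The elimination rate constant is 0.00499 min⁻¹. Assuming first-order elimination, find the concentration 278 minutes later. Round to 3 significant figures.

83.2 ng/mL

C(t) = C₀ e^(−kt) = 333 × e^(−0.004990 × 278) = 333 × e^(−1.387) = 333 × 0.2498 ≈ 83.2 ng/mL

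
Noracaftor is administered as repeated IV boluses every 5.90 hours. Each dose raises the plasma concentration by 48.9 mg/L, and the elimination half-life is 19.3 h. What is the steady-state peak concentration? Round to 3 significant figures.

k = ln 2 / 19.3 = 0.03591 h⁻¹
Fraction remaining after one interval: e^(−kτ) = e^(−0.03591 × 5.90) = 0.8090
R = 1 / (1 − 0.8090) = 5.237
Css,max = 48.9 × 5.237 ≈ 256 mg/L

256 mg/L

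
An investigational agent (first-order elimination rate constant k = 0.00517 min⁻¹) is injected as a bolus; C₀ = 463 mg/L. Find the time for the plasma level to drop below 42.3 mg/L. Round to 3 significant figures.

C(t) = C₀ e^(−kt)  ⇒  t = ln(C₀/C) / k
t = ln(463/42.3) / 0.005170 = 2.393 / 0.005170 ≈ 463 minutes

463 minutes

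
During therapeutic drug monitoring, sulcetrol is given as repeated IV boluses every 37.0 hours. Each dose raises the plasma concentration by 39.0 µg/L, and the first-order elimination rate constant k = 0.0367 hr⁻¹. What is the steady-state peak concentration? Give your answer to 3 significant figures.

Fraction remaining after one interval: e^(−kτ) = e^(−0.03670 × 37.0) = 0.2572
R = 1 / (1 − 0.2572) = 1.346
Css,max = 39.0 × 1.346 ≈ 52.5 µg/L

52.5 µg/L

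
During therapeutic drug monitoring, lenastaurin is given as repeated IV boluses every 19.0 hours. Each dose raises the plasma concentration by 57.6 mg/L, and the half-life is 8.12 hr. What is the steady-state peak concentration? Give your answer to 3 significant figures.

71.8 mg/L

k = ln 2 / 8.12 = 0.08536 hr⁻¹
Fraction remaining after one interval: e^(−kτ) = e^(−0.08536 × 19.0) = 0.1975
R = 1 / (1 − 0.1975) = 1.246
Css,max = 57.6 × 1.246 ≈ 71.8 mg/L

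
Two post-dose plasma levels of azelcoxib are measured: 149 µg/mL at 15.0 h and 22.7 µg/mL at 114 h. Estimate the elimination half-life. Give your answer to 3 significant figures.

k = ln(C₁/C₂) / (t₂ − t₁) = ln(149/22.7) / (114 − 15.0)
  = 1.882 / 99.00 = 0.01901 h⁻¹
t½ = ln 2 / k = ln 2 / 0.01901 ≈ 36.5 hours

36.5 hours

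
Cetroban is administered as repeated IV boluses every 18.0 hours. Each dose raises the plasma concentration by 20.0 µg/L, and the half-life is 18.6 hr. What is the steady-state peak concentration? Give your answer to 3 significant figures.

40.9 µg/L

k = ln 2 / 18.6 = 0.03727 hr⁻¹
Fraction remaining after one interval: e^(−kτ) = e^(−0.03727 × 18.0) = 0.5113
R = 1 / (1 − 0.5113) = 2.046
Css,max = 20.0 × 2.046 ≈ 40.9 µg/L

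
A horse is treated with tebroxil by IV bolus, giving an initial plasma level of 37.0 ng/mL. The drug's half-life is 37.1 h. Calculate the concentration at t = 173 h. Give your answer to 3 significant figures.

k = ln 2 / 37.1 = 0.01868 h⁻¹
C(t) = C₀ e^(−kt) = 37.0 × e^(−0.01868 × 173) = 37.0 × e^(−3.232) = 37.0 × 0.03947 ≈ 1.46 ng/mL

1.46 ng/mL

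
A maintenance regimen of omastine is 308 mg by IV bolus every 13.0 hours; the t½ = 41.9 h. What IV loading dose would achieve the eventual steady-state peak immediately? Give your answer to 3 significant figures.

k = ln 2 / 41.9 = 0.01654 h⁻¹
Accumulation ratio R = 1 / (1 − e^(−kτ)) = 1 / (1 − e^(−0.01654×13.0)) = 1 / (1 − 0.8065) = 5.168
Loading dose = maintenance dose × R = 308 × 5.168 ≈ 1590 mg

1590 mg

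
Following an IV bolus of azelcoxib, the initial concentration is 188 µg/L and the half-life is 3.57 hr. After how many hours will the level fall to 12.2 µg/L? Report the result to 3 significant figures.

k = ln 2 / 3.57 = 0.1942 hr⁻¹
C(t) = C₀ e^(−kt)  ⇒  t = ln(C₀/C) / k
t = ln(188/12.2) / 0.1942 = 2.735 / 0.1942 ≈ 14.1 hours

14.1 hours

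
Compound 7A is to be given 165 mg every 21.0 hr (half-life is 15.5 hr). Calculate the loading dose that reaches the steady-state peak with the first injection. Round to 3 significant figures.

k = ln 2 / 15.5 = 0.04472 hr⁻¹
Accumulation ratio R = 1 / (1 − e^(−kτ)) = 1 / (1 − e^(−0.04472×21.0)) = 1 / (1 − 0.3910) = 1.642
Loading dose = maintenance dose × R = 165 × 1.642 ≈ 271 mg

271 mg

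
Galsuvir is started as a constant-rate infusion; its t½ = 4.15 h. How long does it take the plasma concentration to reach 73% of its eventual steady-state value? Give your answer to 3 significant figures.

7.84 hours

k = ln 2 / 4.15 = 0.1670 h⁻¹
f = 1 − e^(−kt)  ⇒  t = −ln(1 − f) / k
t = −ln(1 − 0.73) / 0.1670 = 1.309 / 0.1670 ≈ 7.84 hours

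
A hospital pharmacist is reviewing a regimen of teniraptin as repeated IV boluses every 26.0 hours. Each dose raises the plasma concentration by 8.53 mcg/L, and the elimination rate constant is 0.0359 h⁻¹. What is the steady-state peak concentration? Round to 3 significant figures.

Fraction remaining after one interval: e^(−kτ) = e^(−0.03590 × 26.0) = 0.3932
R = 1 / (1 − 0.3932) = 1.648
Css,max = 8.53 × 1.648 ≈ 14.1 mcg/L

14.1 mcg/L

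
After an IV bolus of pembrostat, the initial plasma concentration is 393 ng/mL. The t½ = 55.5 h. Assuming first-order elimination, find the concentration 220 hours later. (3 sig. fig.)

25.2 ng/mL

k = ln 2 / 55.5 = 0.01249 h⁻¹
220 h is 3.964 half-lives, so C = 393 × (1/2)^3.964 = 393 × 0.06408 ≈ 25.2 ng/mL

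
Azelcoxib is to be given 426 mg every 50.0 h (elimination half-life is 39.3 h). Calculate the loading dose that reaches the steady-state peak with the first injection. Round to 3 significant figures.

k = ln 2 / 39.3 = 0.01764 h⁻¹
Accumulation ratio R = 1 / (1 − e^(−kτ)) = 1 / (1 − e^(−0.01764×50.0)) = 1 / (1 − 0.4140) = 1.707
Loading dose = maintenance dose × R = 426 × 1.707 ≈ 727 mg

727 mg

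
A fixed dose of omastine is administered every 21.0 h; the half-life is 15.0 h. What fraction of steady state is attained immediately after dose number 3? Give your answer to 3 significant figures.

k = ln 2 / 15.0 = 0.04621 h⁻¹
f_n = 1 − e^(−nkτ) = 1 − e^(−3 × 0.04621 × 21.0) = 1 − e^(−2.911) = 1 − 0.05441 ≈ 0.946

0.946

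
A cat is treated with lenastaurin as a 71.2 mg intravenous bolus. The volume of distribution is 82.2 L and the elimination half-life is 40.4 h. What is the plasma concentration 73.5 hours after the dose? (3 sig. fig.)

0.245 mg/L

C₀ = dose / V = 71.2 / 82.2 = 0.8662 mg/L
k = ln 2 / 40.4 = 0.01716 h⁻¹
C(t) = C₀ e^(−kt) = 0.8662 × e^(−0.01716 × 73.5) = 0.8662 × e^(−1.261) = 0.8662 × 0.2834 ≈ 0.245 mg/L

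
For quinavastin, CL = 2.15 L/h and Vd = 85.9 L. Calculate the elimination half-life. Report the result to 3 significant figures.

27.7 hours

k = CL / V = 2.15 / 85.9 = 0.02503 h⁻¹
t½ = ln 2 / k = ln 2 / 0.02503 ≈ 27.7 hours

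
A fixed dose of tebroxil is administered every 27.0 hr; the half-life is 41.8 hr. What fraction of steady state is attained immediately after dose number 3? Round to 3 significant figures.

k = ln 2 / 41.8 = 0.01658 hr⁻¹
f_n = 1 − e^(−nkτ) = 1 − e^(−3 × 0.01658 × 27.0) = 1 − e^(−1.343) = 1 − 0.2610 ≈ 0.739

0.739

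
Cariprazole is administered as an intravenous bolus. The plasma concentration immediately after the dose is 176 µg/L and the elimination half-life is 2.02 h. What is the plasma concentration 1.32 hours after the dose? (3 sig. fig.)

k = ln 2 / 2.02 = 0.3431 h⁻¹
1.32 h is 0.6535 half-lives, so C = 176 × (1/2)^0.6535 = 176 × 0.6358 ≈ 112 µg/L

112 µg/L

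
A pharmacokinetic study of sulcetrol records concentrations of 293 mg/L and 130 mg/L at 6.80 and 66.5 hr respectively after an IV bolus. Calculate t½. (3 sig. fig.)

50.9 hours

k = ln(C₁/C₂) / (t₂ − t₁) = ln(293/130) / (66.5 − 6.80)
  = 0.8126 / 59.70 = 0.01361 hr⁻¹
t½ = ln 2 / k = ln 2 / 0.01361 ≈ 50.9 hours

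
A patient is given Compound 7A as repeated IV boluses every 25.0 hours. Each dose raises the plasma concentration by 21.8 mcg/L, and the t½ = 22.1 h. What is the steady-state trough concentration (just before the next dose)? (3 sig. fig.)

18.3 mcg/L

k = ln 2 / 22.1 = 0.03136 h⁻¹
Fraction remaining after one interval: e^(−kτ) = e^(−0.03136 × 25.0) = 0.4565
R = 1 / (1 − 0.4565) = 1.840
Css,max = 21.8 × 1.840 = 40.11 mcg/L
Css,min = Css,max × e^(−kτ) = 40.11 × 0.4565 ≈ 18.3 mcg/L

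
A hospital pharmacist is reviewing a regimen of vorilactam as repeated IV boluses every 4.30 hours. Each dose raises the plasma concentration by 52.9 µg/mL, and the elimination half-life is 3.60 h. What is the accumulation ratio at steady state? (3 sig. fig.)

1.78

k = ln 2 / 3.60 = 0.1925 h⁻¹
Fraction remaining after one interval: e^(−kτ) = e^(−0.1925 × 4.30) = 0.4370
R = 1 / (1 − 0.4370) = 1 / 0.5630 ≈ 1.78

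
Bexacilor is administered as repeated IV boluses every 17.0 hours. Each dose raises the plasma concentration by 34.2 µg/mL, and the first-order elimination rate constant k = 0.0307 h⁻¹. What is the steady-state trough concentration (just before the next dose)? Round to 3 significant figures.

49.9 µg/mL

Fraction remaining after one interval: e^(−kτ) = e^(−0.03070 × 17.0) = 0.5934
R = 1 / (1 − 0.5934) = 2.459
Css,max = 34.2 × 2.459 = 84.11 µg/mL
Css,min = Css,max × e^(−kτ) = 84.11 × 0.5934 ≈ 49.9 µg/mL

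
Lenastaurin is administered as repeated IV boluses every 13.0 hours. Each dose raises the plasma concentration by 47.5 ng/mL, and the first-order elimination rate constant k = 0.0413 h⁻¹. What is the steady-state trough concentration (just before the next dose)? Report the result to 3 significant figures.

Fraction remaining after one interval: e^(−kτ) = e^(−0.04130 × 13.0) = 0.5846
R = 1 / (1 − 0.5846) = 2.407
Css,max = 47.5 × 2.407 = 114.3 ng/mL
Css,min = Css,max × e^(−kτ) = 114.3 × 0.5846 ≈ 66.8 ng/mL

66.8 ng/mL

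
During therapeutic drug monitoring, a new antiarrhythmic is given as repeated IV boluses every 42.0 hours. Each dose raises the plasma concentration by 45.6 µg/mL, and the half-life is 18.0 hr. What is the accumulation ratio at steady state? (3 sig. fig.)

k = ln 2 / 18.0 = 0.03851 hr⁻¹
Fraction remaining after one interval: e^(−kτ) = e^(−0.03851 × 42.0) = 0.1984
R = 1 / (1 − 0.1984) = 1 / 0.8016 ≈ 1.25

1.25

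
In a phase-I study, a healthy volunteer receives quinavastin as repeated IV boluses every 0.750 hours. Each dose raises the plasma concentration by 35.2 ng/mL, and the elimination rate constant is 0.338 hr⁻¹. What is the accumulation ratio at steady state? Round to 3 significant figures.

Fraction remaining after one interval: e^(−kτ) = e^(−0.3380 × 0.750) = 0.7761
R = 1 / (1 − 0.7761) = 1 / 0.2239 ≈ 4.47

4.47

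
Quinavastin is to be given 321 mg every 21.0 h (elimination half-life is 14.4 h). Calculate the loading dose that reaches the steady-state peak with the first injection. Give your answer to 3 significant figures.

k = ln 2 / 14.4 = 0.04814 h⁻¹
Accumulation ratio R = 1 / (1 − e^(−kτ)) = 1 / (1 − e^(−0.04814×21.0)) = 1 / (1 − 0.3639) = 1.572
Loading dose = maintenance dose × R = 321 × 1.572 ≈ 505 mg

505 mg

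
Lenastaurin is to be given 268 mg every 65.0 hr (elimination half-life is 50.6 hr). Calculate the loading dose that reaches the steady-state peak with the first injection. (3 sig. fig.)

455 mg

k = ln 2 / 50.6 = 0.01370 hr⁻¹
Accumulation ratio R = 1 / (1 − e^(−kτ)) = 1 / (1 − e^(−0.01370×65.0)) = 1 / (1 − 0.4105) = 1.696
Loading dose = maintenance dose × R = 268 × 1.696 ≈ 455 mg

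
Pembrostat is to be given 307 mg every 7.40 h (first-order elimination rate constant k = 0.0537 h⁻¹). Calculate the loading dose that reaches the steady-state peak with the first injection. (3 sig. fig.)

936 mg

Accumulation ratio R = 1 / (1 − e^(−kτ)) = 1 / (1 − e^(−0.05370×7.40)) = 1 / (1 − 0.6721) = 3.050
Loading dose = maintenance dose × R = 307 × 3.050 ≈ 936 mg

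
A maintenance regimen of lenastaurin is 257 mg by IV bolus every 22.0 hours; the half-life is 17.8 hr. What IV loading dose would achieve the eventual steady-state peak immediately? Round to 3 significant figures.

447 mg

k = ln 2 / 17.8 = 0.03894 hr⁻¹
Accumulation ratio R = 1 / (1 − e^(−kτ)) = 1 / (1 − e^(−0.03894×22.0)) = 1 / (1 − 0.4246) = 1.738
Loading dose = maintenance dose × R = 257 × 1.738 ≈ 447 mg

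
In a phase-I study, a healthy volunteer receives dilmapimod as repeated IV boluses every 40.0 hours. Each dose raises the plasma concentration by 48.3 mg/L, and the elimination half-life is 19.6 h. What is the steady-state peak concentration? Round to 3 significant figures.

k = ln 2 / 19.6 = 0.03536 h⁻¹
Fraction remaining after one interval: e^(−kτ) = e^(−0.03536 × 40.0) = 0.2430
R = 1 / (1 − 0.2430) = 1.321
Css,max = 48.3 × 1.321 ≈ 63.8 mg/L

63.8 mg/L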